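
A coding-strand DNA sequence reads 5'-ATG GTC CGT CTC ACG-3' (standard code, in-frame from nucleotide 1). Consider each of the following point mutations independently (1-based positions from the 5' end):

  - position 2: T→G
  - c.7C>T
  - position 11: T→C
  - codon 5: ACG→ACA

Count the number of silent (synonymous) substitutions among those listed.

1

Codon 1: ATG (Met) → AGG (Arg) — missense.
Codon 3: CGT (Arg) → TGT (Cys) — missense.
Codon 4: CTC (Leu) → CCC (Pro) — missense.
Codon 5: ACG (Thr) → ACA (Thr) — synonymous.
Synonymous: 1 of 4.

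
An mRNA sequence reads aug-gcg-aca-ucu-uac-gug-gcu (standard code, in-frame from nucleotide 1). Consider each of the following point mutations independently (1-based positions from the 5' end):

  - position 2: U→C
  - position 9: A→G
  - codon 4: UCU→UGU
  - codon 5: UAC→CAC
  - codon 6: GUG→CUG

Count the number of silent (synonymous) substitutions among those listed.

1

Codon 1: AUG (Met) → ACG (Thr) — missense.
Codon 3: ACA (Thr) → ACG (Thr) — synonymous.
Codon 4: UCU (Ser) → UGU (Cys) — missense.
Codon 5: UAC (Tyr) → CAC (His) — missense.
Codon 6: GUG (Val) → CUG (Leu) — missense.
Synonymous: 1 of 5.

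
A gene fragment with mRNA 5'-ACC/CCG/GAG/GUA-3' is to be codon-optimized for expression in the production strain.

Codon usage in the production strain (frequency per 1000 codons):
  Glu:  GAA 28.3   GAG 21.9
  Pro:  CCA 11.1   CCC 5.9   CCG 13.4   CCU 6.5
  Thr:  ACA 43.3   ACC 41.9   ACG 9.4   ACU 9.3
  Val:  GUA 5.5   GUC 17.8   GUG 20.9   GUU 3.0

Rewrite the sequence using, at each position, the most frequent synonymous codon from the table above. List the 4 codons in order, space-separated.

ACA CCG GAA GUG

Codon 1 (Thr): best is ACA at 43.3.
Codon 2 (Pro): best is CCG at 13.4.
Codon 3 (Glu): best is GAA at 28.3.
Codon 4 (Val): best is GUG at 20.9.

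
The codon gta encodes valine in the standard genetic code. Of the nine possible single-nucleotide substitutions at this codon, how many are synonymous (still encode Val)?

Position 1: none → 0 synonymous.
Position 2: none → 0 synonymous.
Position 3: GTT, GTC, GTG → 3 synonymous.
Total: 0 + 0 + 3 = 3.

3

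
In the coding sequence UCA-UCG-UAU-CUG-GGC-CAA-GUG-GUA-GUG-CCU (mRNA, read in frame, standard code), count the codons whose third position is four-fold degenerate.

Codon 1 UCA (Ser): third position 4-fold.
Codon 2 UCG (Ser): third position 4-fold.
Codon 3 UAU (Tyr): third position 2-fold.
Codon 4 CUG (Leu): third position 4-fold.
Codon 5 GGC (Gly): third position 4-fold.
Codon 6 CAA (Gln): third position 2-fold.
Codon 7 GUG (Val): third position 4-fold.
Codon 8 GUA (Val): third position 4-fold.
Codon 9 GUG (Val): third position 4-fold.
Codon 10 CCU (Pro): third position 4-fold.
Four-fold degenerate third positions: 8.

8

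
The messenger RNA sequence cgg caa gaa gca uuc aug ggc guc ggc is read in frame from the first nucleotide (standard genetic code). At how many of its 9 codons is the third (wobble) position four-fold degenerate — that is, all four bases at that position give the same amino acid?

Codon 1 CGG (Arg): third position 4-fold.
Codon 2 CAA (Gln): third position 2-fold.
Codon 3 GAA (Glu): third position 2-fold.
Codon 4 GCA (Ala): third position 4-fold.
Codon 5 UUC (Phe): third position 2-fold.
Codon 6 AUG (Met): third position 1-fold.
Codon 7 GGC (Gly): third position 4-fold.
Codon 8 GUC (Val): third position 4-fold.
Codon 9 GGC (Gly): third position 4-fold.
Four-fold degenerate third positions: 5.

5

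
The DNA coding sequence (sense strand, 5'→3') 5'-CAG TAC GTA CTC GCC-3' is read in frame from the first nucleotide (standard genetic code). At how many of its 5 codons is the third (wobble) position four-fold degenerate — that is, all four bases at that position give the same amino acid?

Codon 1 CAG (Gln): third position 2-fold.
Codon 2 TAC (Tyr): third position 2-fold.
Codon 3 GTA (Val): third position 4-fold.
Codon 4 CTC (Leu): third position 4-fold.
Codon 5 GCC (Ala): third position 4-fold.
Four-fold degenerate third positions: 3.

3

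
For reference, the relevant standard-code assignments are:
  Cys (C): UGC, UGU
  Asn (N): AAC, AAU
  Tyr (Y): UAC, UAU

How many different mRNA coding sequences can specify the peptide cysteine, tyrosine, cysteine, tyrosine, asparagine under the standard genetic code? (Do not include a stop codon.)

Cys: 2 codons.
Tyr: 2 codons.
Cys: 2 codons.
Tyr: 2 codons.
Asn: 2 codons.
2 × 2 × 2 × 2 × 2 = 32.

32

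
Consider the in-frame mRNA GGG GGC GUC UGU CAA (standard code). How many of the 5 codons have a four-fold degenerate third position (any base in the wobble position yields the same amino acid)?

Codon 1 GGG (Gly): third position 4-fold.
Codon 2 GGC (Gly): third position 4-fold.
Codon 3 GUC (Val): third position 4-fold.
Codon 4 UGU (Cys): third position 2-fold.
Codon 5 CAA (Gln): third position 2-fold.
Four-fold degenerate third positions: 3.

3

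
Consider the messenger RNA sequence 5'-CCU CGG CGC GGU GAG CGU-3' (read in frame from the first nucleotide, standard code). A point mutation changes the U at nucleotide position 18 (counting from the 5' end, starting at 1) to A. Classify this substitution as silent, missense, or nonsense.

silent

Position 18 falls in codon 6: CGU → Arg.
After the substitution the codon is CGA → Arg.
Both encode Arg, so the change is synonymous.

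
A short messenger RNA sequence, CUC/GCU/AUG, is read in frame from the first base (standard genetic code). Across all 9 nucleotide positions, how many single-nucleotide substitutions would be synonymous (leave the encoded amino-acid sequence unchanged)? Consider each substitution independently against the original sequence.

Codon 1 (CUC, Leu): 3 synonymous substitutions.
Codon 2 (GCU, Ala): 3 synonymous substitutions.
Codon 3 (AUG, Met): 0 synonymous substitutions.
Total: 3 + 3 + 0 = 6.

6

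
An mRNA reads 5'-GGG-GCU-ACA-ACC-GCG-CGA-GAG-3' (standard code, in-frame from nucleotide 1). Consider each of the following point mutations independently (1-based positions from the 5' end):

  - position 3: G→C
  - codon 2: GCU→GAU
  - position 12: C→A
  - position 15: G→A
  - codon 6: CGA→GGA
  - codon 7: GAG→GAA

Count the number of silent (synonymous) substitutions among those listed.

Codon 1: GGG (Gly) → GGC (Gly) — synonymous.
Codon 2: GCU (Ala) → GAU (Asp) — missense.
Codon 4: ACC (Thr) → ACA (Thr) — synonymous.
Codon 5: GCG (Ala) → GCA (Ala) — synonymous.
Codon 6: CGA (Arg) → GGA (Gly) — missense.
Codon 7: GAG (Glu) → GAA (Glu) — synonymous.
Synonymous: 4 of 6.

4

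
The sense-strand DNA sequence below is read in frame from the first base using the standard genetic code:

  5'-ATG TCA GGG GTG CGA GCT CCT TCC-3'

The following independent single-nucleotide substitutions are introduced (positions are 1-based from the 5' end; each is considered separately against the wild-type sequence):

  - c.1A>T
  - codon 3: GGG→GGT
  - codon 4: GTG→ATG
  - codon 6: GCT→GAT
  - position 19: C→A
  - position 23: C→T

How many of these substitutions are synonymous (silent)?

Codon 1: ATG (Met) → TTG (Leu) — missense.
Codon 3: GGG (Gly) → GGT (Gly) — synonymous.
Codon 4: GTG (Val) → ATG (Met) — missense.
Codon 6: GCT (Ala) → GAT (Asp) — missense.
Codon 7: CCT (Pro) → ACT (Thr) — missense.
Codon 8: TCC (Ser) → TTC (Phe) — missense.
Synonymous: 1 of 6.

1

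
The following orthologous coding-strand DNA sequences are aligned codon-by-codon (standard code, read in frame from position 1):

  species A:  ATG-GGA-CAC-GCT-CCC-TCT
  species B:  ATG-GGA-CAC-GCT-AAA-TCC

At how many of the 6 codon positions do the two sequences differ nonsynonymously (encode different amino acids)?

Codon 1: ATG Met / ATG Met — identical.
Codon 2: GGA Gly / GGA Gly — identical.
Codon 3: CAC His / CAC His — identical.
Codon 4: GCT Ala / GCT Ala — identical.
Codon 5: CCC Pro / AAA Lys — nonsynonymous.
Codon 6: TCT Ser / TCC Ser — synonymous.
Nonsynonymous differences: 1.

1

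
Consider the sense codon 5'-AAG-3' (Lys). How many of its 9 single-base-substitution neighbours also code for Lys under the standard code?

1

Position 1: none → 0 synonymous.
Position 2: none → 0 synonymous.
Position 3: AAA → 1 synonymous.
Total: 0 + 0 + 1 = 1.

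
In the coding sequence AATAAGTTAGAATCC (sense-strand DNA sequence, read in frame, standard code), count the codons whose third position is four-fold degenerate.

1

Codon 1 AAT (Asn): third position 2-fold.
Codon 2 AAG (Lys): third position 2-fold.
Codon 3 TTA (Leu): third position 2-fold.
Codon 4 GAA (Glu): third position 2-fold.
Codon 5 TCC (Ser): third position 4-fold.
Four-fold degenerate third positions: 1.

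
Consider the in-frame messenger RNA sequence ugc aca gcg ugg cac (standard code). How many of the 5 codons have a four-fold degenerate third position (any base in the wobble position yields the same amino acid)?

Codon 1 UGC (Cys): third position 2-fold.
Codon 2 ACA (Thr): third position 4-fold.
Codon 3 GCG (Ala): third position 4-fold.
Codon 4 UGG (Trp): third position 1-fold.
Codon 5 CAC (His): third position 2-fold.
Four-fold degenerate third positions: 2.

2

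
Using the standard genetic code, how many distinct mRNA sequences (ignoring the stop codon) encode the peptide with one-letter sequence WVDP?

32

Trp: 1 codon.
Val: 4 codons.
Asp: 2 codons.
Pro: 4 codons.
1 × 4 × 2 × 4 = 32.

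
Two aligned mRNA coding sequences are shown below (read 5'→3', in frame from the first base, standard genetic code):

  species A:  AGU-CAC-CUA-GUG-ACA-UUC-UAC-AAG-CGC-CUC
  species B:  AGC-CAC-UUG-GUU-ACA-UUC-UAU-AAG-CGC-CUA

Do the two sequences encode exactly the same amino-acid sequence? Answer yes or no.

yes

Codon 1: AGU Ser / AGC Ser — synonymous.
Codon 2: CAC His / CAC His — identical.
Codon 3: CUA Leu / UUG Leu — synonymous.
Codon 4: GUG Val / GUU Val — synonymous.
Codon 5: ACA Thr / ACA Thr — identical.
Codon 6: UUC Phe / UUC Phe — identical.
Codon 7: UAC Tyr / UAU Tyr — synonymous.
Codon 8: AAG Lys / AAG Lys — identical.
Codon 9: CGC Arg / CGC Arg — identical.
Codon 10: CUC Leu / CUA Leu — synonymous.
Nonsynonymous differences: 0 → same protein.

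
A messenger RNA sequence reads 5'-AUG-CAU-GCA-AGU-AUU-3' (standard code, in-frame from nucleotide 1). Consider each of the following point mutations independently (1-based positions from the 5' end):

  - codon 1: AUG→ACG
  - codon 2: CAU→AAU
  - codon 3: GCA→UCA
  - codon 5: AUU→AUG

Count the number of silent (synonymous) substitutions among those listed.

Codon 1: AUG (Met) → ACG (Thr) — missense.
Codon 2: CAU (His) → AAU (Asn) — missense.
Codon 3: GCA (Ala) → UCA (Ser) — missense.
Codon 5: AUU (Ile) → AUG (Met) — missense.
Synonymous: 0 of 4.

0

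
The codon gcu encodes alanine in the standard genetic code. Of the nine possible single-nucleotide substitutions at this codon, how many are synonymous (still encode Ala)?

3

Position 1: none → 0 synonymous.
Position 2: none → 0 synonymous.
Position 3: GCC, GCA, GCG → 3 synonymous.
Total: 0 + 0 + 3 = 3.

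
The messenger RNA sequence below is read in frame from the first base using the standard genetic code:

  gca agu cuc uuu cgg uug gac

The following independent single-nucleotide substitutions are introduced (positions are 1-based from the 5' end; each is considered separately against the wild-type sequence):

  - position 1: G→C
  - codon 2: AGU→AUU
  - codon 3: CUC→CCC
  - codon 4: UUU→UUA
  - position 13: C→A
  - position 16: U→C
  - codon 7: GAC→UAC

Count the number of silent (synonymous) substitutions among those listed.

2

Codon 1: GCA (Ala) → CCA (Pro) — missense.
Codon 2: AGU (Ser) → AUU (Ile) — missense.
Codon 3: CUC (Leu) → CCC (Pro) — missense.
Codon 4: UUU (Phe) → UUA (Leu) — missense.
Codon 5: CGG (Arg) → AGG (Arg) — synonymous.
Codon 6: UUG (Leu) → CUG (Leu) — synonymous.
Codon 7: GAC (Asp) → UAC (Tyr) — missense.
Synonymous: 2 of 7.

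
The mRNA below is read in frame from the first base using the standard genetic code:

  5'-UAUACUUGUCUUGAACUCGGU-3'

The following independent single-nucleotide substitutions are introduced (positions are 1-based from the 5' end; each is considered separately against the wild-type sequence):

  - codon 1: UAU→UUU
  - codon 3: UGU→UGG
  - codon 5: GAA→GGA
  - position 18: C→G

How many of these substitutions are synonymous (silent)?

1

Codon 1: UAU (Tyr) → UUU (Phe) — missense.
Codon 3: UGU (Cys) → UGG (Trp) — missense.
Codon 5: GAA (Glu) → GGA (Gly) — missense.
Codon 6: CUC (Leu) → CUG (Leu) — synonymous.
Synonymous: 1 of 4.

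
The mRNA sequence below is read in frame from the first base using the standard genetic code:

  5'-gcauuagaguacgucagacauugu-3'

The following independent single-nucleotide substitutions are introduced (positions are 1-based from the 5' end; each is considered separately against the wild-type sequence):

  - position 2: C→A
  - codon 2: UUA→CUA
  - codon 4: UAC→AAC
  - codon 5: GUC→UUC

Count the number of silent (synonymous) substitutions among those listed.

1

Codon 1: GCA (Ala) → GAA (Glu) — missense.
Codon 2: UUA (Leu) → CUA (Leu) — synonymous.
Codon 4: UAC (Tyr) → AAC (Asn) — missense.
Codon 5: GUC (Val) → UUC (Phe) — missense.
Synonymous: 1 of 4.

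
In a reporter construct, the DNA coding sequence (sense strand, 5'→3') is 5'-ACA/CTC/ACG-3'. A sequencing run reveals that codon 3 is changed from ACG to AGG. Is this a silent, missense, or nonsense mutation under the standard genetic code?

missense

Position 8 falls in codon 3: ACG → Thr.
After the substitution the codon is AGG → Arg.
Thr ≠ Arg, so this is a missense mutation.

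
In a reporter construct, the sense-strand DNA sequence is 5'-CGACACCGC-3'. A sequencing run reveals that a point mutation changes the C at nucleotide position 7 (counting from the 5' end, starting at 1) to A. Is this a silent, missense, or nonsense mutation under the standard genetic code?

missense

Position 7 falls in codon 3: CGC → Arg.
After the substitution the codon is AGC → Ser.
Arg ≠ Ser, so this is a missense mutation.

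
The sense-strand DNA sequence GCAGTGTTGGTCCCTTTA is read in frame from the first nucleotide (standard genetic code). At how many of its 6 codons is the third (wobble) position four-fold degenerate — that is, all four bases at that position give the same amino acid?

Codon 1 GCA (Ala): third position 4-fold.
Codon 2 GTG (Val): third position 4-fold.
Codon 3 TTG (Leu): third position 2-fold.
Codon 4 GTC (Val): third position 4-fold.
Codon 5 CCT (Pro): third position 4-fold.
Codon 6 TTA (Leu): third position 2-fold.
Four-fold degenerate third positions: 4.

4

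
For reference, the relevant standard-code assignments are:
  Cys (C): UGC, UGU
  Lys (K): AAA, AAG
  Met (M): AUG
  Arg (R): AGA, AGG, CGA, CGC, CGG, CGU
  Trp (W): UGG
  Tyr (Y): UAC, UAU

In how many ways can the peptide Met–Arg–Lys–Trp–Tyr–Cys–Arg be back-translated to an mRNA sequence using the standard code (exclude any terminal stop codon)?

Met: 1 codon.
Arg: 6 codons.
Lys: 2 codons.
Trp: 1 codon.
Tyr: 2 codons.
Cys: 2 codons.
Arg: 6 codons.
1 × 6 × 2 × 1 × 2 × 2 × 6 = 288.

288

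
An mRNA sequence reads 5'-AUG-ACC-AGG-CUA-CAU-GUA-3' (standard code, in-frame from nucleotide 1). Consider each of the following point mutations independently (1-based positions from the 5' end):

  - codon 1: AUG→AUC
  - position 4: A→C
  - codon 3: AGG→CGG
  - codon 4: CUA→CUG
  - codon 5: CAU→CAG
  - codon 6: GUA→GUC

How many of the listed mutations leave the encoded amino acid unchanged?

3

Codon 1: AUG (Met) → AUC (Ile) — missense.
Codon 2: ACC (Thr) → CCC (Pro) — missense.
Codon 3: AGG (Arg) → CGG (Arg) — synonymous.
Codon 4: CUA (Leu) → CUG (Leu) — synonymous.
Codon 5: CAU (His) → CAG (Gln) — missense.
Codon 6: GUA (Val) → GUC (Val) — synonymous.
Synonymous: 3 of 6.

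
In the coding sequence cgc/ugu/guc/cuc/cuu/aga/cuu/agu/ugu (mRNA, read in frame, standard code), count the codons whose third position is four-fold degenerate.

5

Codon 1 CGC (Arg): third position 4-fold.
Codon 2 UGU (Cys): third position 2-fold.
Codon 3 GUC (Val): third position 4-fold.
Codon 4 CUC (Leu): third position 4-fold.
Codon 5 CUU (Leu): third position 4-fold.
Codon 6 AGA (Arg): third position 2-fold.
Codon 7 CUU (Leu): third position 4-fold.
Codon 8 AGU (Ser): third position 2-fold.
Codon 9 UGU (Cys): third position 2-fold.
Four-fold degenerate third positions: 5.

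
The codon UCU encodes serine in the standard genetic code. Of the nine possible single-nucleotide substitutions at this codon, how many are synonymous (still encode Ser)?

3

Position 1: none → 0 synonymous.
Position 2: none → 0 synonymous.
Position 3: UCC, UCA, UCG → 3 synonymous.
Total: 0 + 0 + 3 = 3.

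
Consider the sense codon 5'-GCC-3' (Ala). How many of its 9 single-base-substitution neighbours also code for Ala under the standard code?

Position 1: none → 0 synonymous.
Position 2: none → 0 synonymous.
Position 3: GCU, GCA, GCG → 3 synonymous.
Total: 0 + 0 + 3 = 3.

3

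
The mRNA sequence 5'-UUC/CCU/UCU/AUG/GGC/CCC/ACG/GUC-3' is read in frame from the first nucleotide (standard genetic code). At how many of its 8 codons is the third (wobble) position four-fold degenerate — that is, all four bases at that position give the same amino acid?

Codon 1 UUC (Phe): third position 2-fold.
Codon 2 CCU (Pro): third position 4-fold.
Codon 3 UCU (Ser): third position 4-fold.
Codon 4 AUG (Met): third position 1-fold.
Codon 5 GGC (Gly): third position 4-fold.
Codon 6 CCC (Pro): third position 4-fold.
Codon 7 ACG (Thr): third position 4-fold.
Codon 8 GUC (Val): third position 4-fold.
Four-fold degenerate third positions: 6.

6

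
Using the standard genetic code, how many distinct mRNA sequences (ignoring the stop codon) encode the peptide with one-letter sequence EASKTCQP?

6144

Glu: 2 codons.
Ala: 4 codons.
Ser: 6 codons.
Lys: 2 codons.
Thr: 4 codons.
Cys: 2 codons.
Gln: 2 codons.
Pro: 4 codons.
2 × 4 × 6 × 2 × 4 × 2 × 2 × 4 = 6144.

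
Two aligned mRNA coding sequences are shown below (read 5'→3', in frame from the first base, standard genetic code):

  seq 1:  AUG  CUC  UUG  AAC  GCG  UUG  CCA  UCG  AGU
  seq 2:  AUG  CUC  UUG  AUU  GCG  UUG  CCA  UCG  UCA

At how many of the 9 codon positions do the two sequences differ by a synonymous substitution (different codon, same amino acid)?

Codon 1: AUG Met / AUG Met — identical.
Codon 2: CUC Leu / CUC Leu — identical.
Codon 3: UUG Leu / UUG Leu — identical.
Codon 4: AAC Asn / AUU Ile — nonsynonymous.
Codon 5: GCG Ala / GCG Ala — identical.
Codon 6: UUG Leu / UUG Leu — identical.
Codon 7: CCA Pro / CCA Pro — identical.
Codon 8: UCG Ser / UCG Ser — identical.
Codon 9: AGU Ser / UCA Ser — synonymous.
Synonymous differences: 1.

1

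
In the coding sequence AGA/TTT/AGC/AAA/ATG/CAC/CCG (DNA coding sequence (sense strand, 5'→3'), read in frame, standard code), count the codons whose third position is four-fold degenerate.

Codon 1 AGA (Arg): third position 2-fold.
Codon 2 TTT (Phe): third position 2-fold.
Codon 3 AGC (Ser): third position 2-fold.
Codon 4 AAA (Lys): third position 2-fold.
Codon 5 ATG (Met): third position 1-fold.
Codon 6 CAC (His): third position 2-fold.
Codon 7 CCG (Pro): third position 4-fold.
Four-fold degenerate third positions: 1.

1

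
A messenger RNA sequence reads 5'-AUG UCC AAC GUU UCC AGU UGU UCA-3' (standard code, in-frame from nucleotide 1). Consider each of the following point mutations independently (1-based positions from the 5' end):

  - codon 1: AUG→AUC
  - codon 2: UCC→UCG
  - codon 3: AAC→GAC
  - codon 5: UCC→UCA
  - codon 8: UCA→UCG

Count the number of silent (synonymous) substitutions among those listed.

3

Codon 1: AUG (Met) → AUC (Ile) — missense.
Codon 2: UCC (Ser) → UCG (Ser) — synonymous.
Codon 3: AAC (Asn) → GAC (Asp) — missense.
Codon 5: UCC (Ser) → UCA (Ser) — synonymous.
Codon 8: UCA (Ser) → UCG (Ser) — synonymous.
Synonymous: 3 of 5.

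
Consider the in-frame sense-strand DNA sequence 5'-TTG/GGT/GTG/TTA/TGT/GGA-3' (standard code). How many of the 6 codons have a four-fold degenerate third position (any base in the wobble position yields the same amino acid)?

3

Codon 1 TTG (Leu): third position 2-fold.
Codon 2 GGT (Gly): third position 4-fold.
Codon 3 GTG (Val): third position 4-fold.
Codon 4 TTA (Leu): third position 2-fold.
Codon 5 TGT (Cys): third position 2-fold.
Codon 6 GGA (Gly): third position 4-fold.
Four-fold degenerate third positions: 3.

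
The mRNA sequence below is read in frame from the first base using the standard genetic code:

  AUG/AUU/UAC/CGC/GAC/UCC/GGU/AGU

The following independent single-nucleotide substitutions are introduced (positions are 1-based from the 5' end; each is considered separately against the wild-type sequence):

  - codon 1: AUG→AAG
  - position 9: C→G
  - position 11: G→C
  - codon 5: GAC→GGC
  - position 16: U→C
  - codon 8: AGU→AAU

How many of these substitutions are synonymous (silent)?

0

Codon 1: AUG (Met) → AAG (Lys) — missense.
Codon 3: UAC (Tyr) → UAG (Stop) — nonsense.
Codon 4: CGC (Arg) → CCC (Pro) — missense.
Codon 5: GAC (Asp) → GGC (Gly) — missense.
Codon 6: UCC (Ser) → CCC (Pro) — missense.
Codon 8: AGU (Ser) → AAU (Asn) — missense.
Synonymous: 0 of 6.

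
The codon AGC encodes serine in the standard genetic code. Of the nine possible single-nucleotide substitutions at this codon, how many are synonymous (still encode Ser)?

1

Position 1: none → 0 synonymous.
Position 2: none → 0 synonymous.
Position 3: AGU → 1 synonymous.
Total: 0 + 0 + 1 = 1.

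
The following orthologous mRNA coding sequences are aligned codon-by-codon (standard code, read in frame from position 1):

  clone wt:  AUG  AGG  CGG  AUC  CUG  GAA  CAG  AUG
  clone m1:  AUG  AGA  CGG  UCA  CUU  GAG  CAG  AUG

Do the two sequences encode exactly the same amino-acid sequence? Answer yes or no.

no

Codon 1: AUG Met / AUG Met — identical.
Codon 2: AGG Arg / AGA Arg — synonymous.
Codon 3: CGG Arg / CGG Arg — identical.
Codon 4: AUC Ile / UCA Ser — nonsynonymous.
Codon 5: CUG Leu / CUU Leu — synonymous.
Codon 6: GAA Glu / GAG Glu — synonymous.
Codon 7: CAG Gln / CAG Gln — identical.
Codon 8: AUG Met / AUG Met — identical.
Nonsynonymous differences: 1 → different protein.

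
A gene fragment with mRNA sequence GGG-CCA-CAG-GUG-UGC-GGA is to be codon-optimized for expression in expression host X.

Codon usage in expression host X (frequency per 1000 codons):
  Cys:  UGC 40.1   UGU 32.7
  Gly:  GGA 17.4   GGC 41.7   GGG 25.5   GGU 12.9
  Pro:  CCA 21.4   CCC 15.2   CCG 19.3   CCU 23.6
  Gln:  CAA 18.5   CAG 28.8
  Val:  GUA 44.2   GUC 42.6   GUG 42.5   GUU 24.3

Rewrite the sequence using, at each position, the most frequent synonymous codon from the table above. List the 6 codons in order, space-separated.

Codon 1 (Gly): best is GGC at 41.7.
Codon 2 (Pro): best is CCU at 23.6.
Codon 3 (Gln): best is CAG at 28.8.
Codon 4 (Val): best is GUA at 44.2.
Codon 5 (Cys): best is UGC at 40.1.
Codon 6 (Gly): best is GGC at 41.7.

GGC CCU CAG GUA UGC GGC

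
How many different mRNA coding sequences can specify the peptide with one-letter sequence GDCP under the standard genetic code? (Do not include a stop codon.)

Gly: 4 codons.
Asp: 2 codons.
Cys: 2 codons.
Pro: 4 codons.
4 × 2 × 2 × 4 = 64.

64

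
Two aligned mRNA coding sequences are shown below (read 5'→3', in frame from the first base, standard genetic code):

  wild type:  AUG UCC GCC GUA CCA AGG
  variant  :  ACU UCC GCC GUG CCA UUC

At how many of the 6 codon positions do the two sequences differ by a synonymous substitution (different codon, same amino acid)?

Codon 1: AUG Met / ACU Thr — nonsynonymous.
Codon 2: UCC Ser / UCC Ser — identical.
Codon 3: GCC Ala / GCC Ala — identical.
Codon 4: GUA Val / GUG Val — synonymous.
Codon 5: CCA Pro / CCA Pro — identical.
Codon 6: AGG Arg / UUC Phe — nonsynonymous.
Synonymous differences: 1.

1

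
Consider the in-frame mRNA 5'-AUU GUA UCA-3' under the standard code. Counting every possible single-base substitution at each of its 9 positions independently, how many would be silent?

8

Codon 1 (AUU, Ile): 2 synonymous substitutions.
Codon 2 (GUA, Val): 3 synonymous substitutions.
Codon 3 (UCA, Ser): 3 synonymous substitutions.
Total: 2 + 3 + 3 = 8.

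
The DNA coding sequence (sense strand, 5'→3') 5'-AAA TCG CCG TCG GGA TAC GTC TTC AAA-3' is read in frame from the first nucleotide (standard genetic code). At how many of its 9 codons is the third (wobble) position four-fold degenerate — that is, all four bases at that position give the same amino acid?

Codon 1 AAA (Lys): third position 2-fold.
Codon 2 TCG (Ser): third position 4-fold.
Codon 3 CCG (Pro): third position 4-fold.
Codon 4 TCG (Ser): third position 4-fold.
Codon 5 GGA (Gly): third position 4-fold.
Codon 6 TAC (Tyr): third position 2-fold.
Codon 7 GTC (Val): third position 4-fold.
Codon 8 TTC (Phe): third position 2-fold.
Codon 9 AAA (Lys): third position 2-fold.
Four-fold degenerate third positions: 5.

5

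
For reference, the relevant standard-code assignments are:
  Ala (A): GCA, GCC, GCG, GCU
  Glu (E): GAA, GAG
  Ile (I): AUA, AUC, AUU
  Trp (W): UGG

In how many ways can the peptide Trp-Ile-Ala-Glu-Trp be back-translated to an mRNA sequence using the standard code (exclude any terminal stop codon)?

Trp: 1 codon.
Ile: 3 codons.
Ala: 4 codons.
Glu: 2 codons.
Trp: 1 codon.
1 × 3 × 4 × 2 × 1 = 24.

24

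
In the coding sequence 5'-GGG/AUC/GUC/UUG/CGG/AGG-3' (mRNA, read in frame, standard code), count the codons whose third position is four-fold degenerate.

3

Codon 1 GGG (Gly): third position 4-fold.
Codon 2 AUC (Ile): third position 3-fold.
Codon 3 GUC (Val): third position 4-fold.
Codon 4 UUG (Leu): third position 2-fold.
Codon 5 CGG (Arg): third position 4-fold.
Codon 6 AGG (Arg): third position 2-fold.
Four-fold degenerate third positions: 3.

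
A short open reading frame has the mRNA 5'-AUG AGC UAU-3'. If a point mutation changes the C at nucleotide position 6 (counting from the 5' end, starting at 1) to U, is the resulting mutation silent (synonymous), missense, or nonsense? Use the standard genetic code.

Position 6 falls in codon 2: AGC → Ser.
After the substitution the codon is AGU → Ser.
Both encode Ser, so the change is synonymous.

silent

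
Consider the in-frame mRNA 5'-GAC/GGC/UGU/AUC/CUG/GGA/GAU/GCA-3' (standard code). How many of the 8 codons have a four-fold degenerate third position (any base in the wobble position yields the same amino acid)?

4

Codon 1 GAC (Asp): third position 2-fold.
Codon 2 GGC (Gly): third position 4-fold.
Codon 3 UGU (Cys): third position 2-fold.
Codon 4 AUC (Ile): third position 3-fold.
Codon 5 CUG (Leu): third position 4-fold.
Codon 6 GGA (Gly): third position 4-fold.
Codon 7 GAU (Asp): third position 2-fold.
Codon 8 GCA (Ala): third position 4-fold.
Four-fold degenerate third positions: 4.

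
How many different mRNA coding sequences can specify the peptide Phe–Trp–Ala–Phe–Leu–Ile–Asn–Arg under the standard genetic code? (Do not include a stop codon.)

3456

Phe: 2 codons.
Trp: 1 codon.
Ala: 4 codons.
Phe: 2 codons.
Leu: 6 codons.
Ile: 3 codons.
Asn: 2 codons.
Arg: 6 codons.
2 × 1 × 4 × 2 × 6 × 3 × 2 × 6 = 3456.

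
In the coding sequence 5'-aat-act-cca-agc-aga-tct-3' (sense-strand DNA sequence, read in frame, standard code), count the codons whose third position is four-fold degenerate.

3

Codon 1 AAT (Asn): third position 2-fold.
Codon 2 ACT (Thr): third position 4-fold.
Codon 3 CCA (Pro): third position 4-fold.
Codon 4 AGC (Ser): third position 2-fold.
Codon 5 AGA (Arg): third position 2-fold.
Codon 6 TCT (Ser): third position 4-fold.
Four-fold degenerate third positions: 3.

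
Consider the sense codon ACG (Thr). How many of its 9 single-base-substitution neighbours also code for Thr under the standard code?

Position 1: none → 0 synonymous.
Position 2: none → 0 synonymous.
Position 3: ACU, ACC, ACA → 3 synonymous.
Total: 0 + 0 + 3 = 3.

3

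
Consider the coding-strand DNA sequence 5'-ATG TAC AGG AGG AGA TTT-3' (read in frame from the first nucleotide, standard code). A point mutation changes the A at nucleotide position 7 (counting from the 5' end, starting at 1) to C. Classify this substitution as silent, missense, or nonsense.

silent

Position 7 falls in codon 3: AGG → Arg.
After the substitution the codon is CGG → Arg.
Both encode Arg, so the change is synonymous.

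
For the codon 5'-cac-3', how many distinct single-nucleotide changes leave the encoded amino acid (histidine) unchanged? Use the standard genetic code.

1

Position 1: none → 0 synonymous.
Position 2: none → 0 synonymous.
Position 3: CAT → 1 synonymous.
Total: 0 + 0 + 1 = 1.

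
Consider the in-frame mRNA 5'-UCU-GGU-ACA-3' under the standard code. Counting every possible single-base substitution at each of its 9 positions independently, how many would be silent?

9

Codon 1 (UCU, Ser): 3 synonymous substitutions.
Codon 2 (GGU, Gly): 3 synonymous substitutions.
Codon 3 (ACA, Thr): 3 synonymous substitutions.
Total: 3 + 3 + 3 = 9.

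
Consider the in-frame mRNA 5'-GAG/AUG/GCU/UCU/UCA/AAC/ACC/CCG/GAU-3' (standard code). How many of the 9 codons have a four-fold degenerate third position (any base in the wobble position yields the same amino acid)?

5

Codon 1 GAG (Glu): third position 2-fold.
Codon 2 AUG (Met): third position 1-fold.
Codon 3 GCU (Ala): third position 4-fold.
Codon 4 UCU (Ser): third position 4-fold.
Codon 5 UCA (Ser): third position 4-fold.
Codon 6 AAC (Asn): third position 2-fold.
Codon 7 ACC (Thr): third position 4-fold.
Codon 8 CCG (Pro): third position 4-fold.
Codon 9 GAU (Asp): third position 2-fold.
Four-fold degenerate third positions: 5.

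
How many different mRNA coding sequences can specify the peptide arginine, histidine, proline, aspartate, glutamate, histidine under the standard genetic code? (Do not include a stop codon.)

Arg: 6 codons.
His: 2 codons.
Pro: 4 codons.
Asp: 2 codons.
Glu: 2 codons.
His: 2 codons.
6 × 2 × 4 × 2 × 2 × 2 = 384.

384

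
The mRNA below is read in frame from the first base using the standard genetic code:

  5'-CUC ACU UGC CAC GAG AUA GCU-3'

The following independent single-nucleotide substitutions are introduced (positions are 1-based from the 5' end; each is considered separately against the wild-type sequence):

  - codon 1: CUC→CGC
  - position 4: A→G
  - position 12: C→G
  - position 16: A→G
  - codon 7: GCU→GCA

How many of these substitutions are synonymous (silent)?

Codon 1: CUC (Leu) → CGC (Arg) — missense.
Codon 2: ACU (Thr) → GCU (Ala) — missense.
Codon 4: CAC (His) → CAG (Gln) — missense.
Codon 6: AUA (Ile) → GUA (Val) — missense.
Codon 7: GCU (Ala) → GCA (Ala) — synonymous.
Synonymous: 1 of 5.

1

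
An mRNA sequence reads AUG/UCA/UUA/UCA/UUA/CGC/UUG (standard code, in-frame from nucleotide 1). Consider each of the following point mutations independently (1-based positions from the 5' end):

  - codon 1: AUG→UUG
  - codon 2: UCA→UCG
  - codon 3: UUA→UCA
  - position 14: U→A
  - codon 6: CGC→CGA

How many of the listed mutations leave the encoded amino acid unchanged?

Codon 1: AUG (Met) → UUG (Leu) — missense.
Codon 2: UCA (Ser) → UCG (Ser) — synonymous.
Codon 3: UUA (Leu) → UCA (Ser) — missense.
Codon 5: UUA (Leu) → UAA (Stop) — nonsense.
Codon 6: CGC (Arg) → CGA (Arg) — synonymous.
Synonymous: 2 of 5.

2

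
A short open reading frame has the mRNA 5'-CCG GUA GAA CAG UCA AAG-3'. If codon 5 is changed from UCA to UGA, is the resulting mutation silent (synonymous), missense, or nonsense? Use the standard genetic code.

Position 14 falls in codon 5: UCA → Ser.
After the substitution the codon is UGA → Stop.
The new codon is a stop codon, so this is a nonsense mutation.

nonsense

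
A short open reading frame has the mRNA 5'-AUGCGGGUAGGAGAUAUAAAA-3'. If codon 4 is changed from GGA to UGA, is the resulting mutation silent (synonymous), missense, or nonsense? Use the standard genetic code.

Position 10 falls in codon 4: GGA → Gly.
After the substitution the codon is UGA → Stop.
The new codon is a stop codon, so this is a nonsense mutation.

nonsense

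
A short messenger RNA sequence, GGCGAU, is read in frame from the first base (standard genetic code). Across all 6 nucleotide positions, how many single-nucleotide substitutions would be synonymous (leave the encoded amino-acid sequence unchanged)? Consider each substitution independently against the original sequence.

Codon 1 (GGC, Gly): 3 synonymous substitutions.
Codon 2 (GAU, Asp): 1 synonymous substitution.
Total: 3 + 1 = 4.

4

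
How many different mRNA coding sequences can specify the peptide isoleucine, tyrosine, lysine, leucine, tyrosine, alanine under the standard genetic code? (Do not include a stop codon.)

Ile: 3 codons.
Tyr: 2 codons.
Lys: 2 codons.
Leu: 6 codons.
Tyr: 2 codons.
Ala: 4 codons.
3 × 2 × 2 × 6 × 2 × 4 = 576.

576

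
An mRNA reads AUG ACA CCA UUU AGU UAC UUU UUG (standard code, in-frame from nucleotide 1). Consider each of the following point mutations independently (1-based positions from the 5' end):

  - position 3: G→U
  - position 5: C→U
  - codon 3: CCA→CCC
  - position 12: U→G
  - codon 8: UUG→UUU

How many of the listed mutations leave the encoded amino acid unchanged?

Codon 1: AUG (Met) → AUU (Ile) — missense.
Codon 2: ACA (Thr) → AUA (Ile) — missense.
Codon 3: CCA (Pro) → CCC (Pro) — synonymous.
Codon 4: UUU (Phe) → UUG (Leu) — missense.
Codon 8: UUG (Leu) → UUU (Phe) — missense.
Synonymous: 1 of 5.

1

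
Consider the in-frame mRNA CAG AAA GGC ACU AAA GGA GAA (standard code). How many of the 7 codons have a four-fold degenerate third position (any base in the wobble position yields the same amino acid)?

Codon 1 CAG (Gln): third position 2-fold.
Codon 2 AAA (Lys): third position 2-fold.
Codon 3 GGC (Gly): third position 4-fold.
Codon 4 ACU (Thr): third position 4-fold.
Codon 5 AAA (Lys): third position 2-fold.
Codon 6 GGA (Gly): third position 4-fold.
Codon 7 GAA (Glu): third position 2-fold.
Four-fold degenerate third positions: 3.

3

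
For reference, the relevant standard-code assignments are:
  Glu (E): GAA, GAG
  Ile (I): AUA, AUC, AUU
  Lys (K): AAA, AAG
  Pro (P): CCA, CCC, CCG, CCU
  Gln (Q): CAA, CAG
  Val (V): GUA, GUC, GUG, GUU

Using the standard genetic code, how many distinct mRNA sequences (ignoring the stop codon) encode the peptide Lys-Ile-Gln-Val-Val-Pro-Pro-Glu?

6144

Lys: 2 codons.
Ile: 3 codons.
Gln: 2 codons.
Val: 4 codons.
Val: 4 codons.
Pro: 4 codons.
Pro: 4 codons.
Glu: 2 codons.
2 × 3 × 2 × 4 × 4 × 4 × 4 × 2 = 6144.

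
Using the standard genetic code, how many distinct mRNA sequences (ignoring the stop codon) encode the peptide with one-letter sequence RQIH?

Arg: 6 codons.
Gln: 2 codons.
Ile: 3 codons.
His: 2 codons.
6 × 2 × 3 × 2 = 72.

72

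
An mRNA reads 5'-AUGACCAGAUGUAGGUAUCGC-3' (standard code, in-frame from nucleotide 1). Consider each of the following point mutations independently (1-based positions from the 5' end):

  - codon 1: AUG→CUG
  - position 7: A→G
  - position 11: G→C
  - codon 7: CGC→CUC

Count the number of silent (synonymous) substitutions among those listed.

Codon 1: AUG (Met) → CUG (Leu) — missense.
Codon 3: AGA (Arg) → GGA (Gly) — missense.
Codon 4: UGU (Cys) → UCU (Ser) — missense.
Codon 7: CGC (Arg) → CUC (Leu) — missense.
Synonymous: 0 of 4.

0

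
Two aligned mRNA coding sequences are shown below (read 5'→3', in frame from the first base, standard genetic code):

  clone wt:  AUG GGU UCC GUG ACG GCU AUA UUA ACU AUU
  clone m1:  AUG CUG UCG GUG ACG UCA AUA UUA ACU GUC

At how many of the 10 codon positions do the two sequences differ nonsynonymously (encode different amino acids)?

Codon 1: AUG Met / AUG Met — identical.
Codon 2: GGU Gly / CUG Leu — nonsynonymous.
Codon 3: UCC Ser / UCG Ser — synonymous.
Codon 4: GUG Val / GUG Val — identical.
Codon 5: ACG Thr / ACG Thr — identical.
Codon 6: GCU Ala / UCA Ser — nonsynonymous.
Codon 7: AUA Ile / AUA Ile — identical.
Codon 8: UUA Leu / UUA Leu — identical.
Codon 9: ACU Thr / ACU Thr — identical.
Codon 10: AUU Ile / GUC Val — nonsynonymous.
Nonsynonymous differences: 3.

3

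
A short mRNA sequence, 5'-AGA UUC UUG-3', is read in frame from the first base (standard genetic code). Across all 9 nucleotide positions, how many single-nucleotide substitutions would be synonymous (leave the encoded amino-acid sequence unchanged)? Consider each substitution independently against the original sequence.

Codon 1 (AGA, Arg): 2 synonymous substitutions.
Codon 2 (UUC, Phe): 1 synonymous substitution.
Codon 3 (UUG, Leu): 2 synonymous substitutions.
Total: 2 + 1 + 2 = 5.

5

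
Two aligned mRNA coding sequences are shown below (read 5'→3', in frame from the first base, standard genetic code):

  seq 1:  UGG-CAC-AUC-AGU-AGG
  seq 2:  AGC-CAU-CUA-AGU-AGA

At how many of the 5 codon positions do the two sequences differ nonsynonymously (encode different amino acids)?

2

Codon 1: UGG Trp / AGC Ser — nonsynonymous.
Codon 2: CAC His / CAU His — synonymous.
Codon 3: AUC Ile / CUA Leu — nonsynonymous.
Codon 4: AGU Ser / AGU Ser — identical.
Codon 5: AGG Arg / AGA Arg — synonymous.
Nonsynonymous differences: 2.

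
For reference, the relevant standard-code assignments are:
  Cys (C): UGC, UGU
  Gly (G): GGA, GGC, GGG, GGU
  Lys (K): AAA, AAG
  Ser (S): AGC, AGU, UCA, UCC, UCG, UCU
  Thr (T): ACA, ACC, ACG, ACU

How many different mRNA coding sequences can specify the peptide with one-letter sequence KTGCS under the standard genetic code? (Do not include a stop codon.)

Lys: 2 codons.
Thr: 4 codons.
Gly: 4 codons.
Cys: 2 codons.
Ser: 6 codons.
2 × 4 × 4 × 2 × 6 = 384.

384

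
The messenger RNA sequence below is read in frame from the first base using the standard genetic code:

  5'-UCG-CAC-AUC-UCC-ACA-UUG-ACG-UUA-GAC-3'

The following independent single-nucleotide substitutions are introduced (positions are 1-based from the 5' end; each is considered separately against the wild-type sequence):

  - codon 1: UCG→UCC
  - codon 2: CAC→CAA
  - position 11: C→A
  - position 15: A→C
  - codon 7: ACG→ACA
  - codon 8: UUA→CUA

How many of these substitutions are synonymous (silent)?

Codon 1: UCG (Ser) → UCC (Ser) — synonymous.
Codon 2: CAC (His) → CAA (Gln) — missense.
Codon 4: UCC (Ser) → UAC (Tyr) — missense.
Codon 5: ACA (Thr) → ACC (Thr) — synonymous.
Codon 7: ACG (Thr) → ACA (Thr) — synonymous.
Codon 8: UUA (Leu) → CUA (Leu) — synonymous.
Synonymous: 4 of 6.

4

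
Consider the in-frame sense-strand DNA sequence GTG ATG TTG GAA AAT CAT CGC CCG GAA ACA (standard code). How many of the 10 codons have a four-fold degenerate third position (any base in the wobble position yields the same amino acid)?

Codon 1 GTG (Val): third position 4-fold.
Codon 2 ATG (Met): third position 1-fold.
Codon 3 TTG (Leu): third position 2-fold.
Codon 4 GAA (Glu): third position 2-fold.
Codon 5 AAT (Asn): third position 2-fold.
Codon 6 CAT (His): third position 2-fold.
Codon 7 CGC (Arg): third position 4-fold.
Codon 8 CCG (Pro): third position 4-fold.
Codon 9 GAA (Glu): third position 2-fold.
Codon 10 ACA (Thr): third position 4-fold.
Four-fold degenerate third positions: 4.

4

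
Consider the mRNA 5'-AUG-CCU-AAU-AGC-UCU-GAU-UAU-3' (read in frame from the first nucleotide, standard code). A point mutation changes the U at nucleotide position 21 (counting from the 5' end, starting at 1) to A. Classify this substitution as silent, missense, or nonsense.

Position 21 falls in codon 7: UAU → Tyr.
After the substitution the codon is UAA → Stop.
The new codon is a stop codon, so this is a nonsense mutation.

nonsense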